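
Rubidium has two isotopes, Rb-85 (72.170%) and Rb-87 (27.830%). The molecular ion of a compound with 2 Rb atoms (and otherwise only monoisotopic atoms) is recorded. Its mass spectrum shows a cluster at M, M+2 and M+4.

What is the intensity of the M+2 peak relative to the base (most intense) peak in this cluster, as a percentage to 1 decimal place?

Term probabilities: M 0.5209, M+2 0.4017, M+4 0.0775. Base peak = M.
P(M) = C(2,0) × 0.72170^2 × 0.27830^0 = 1 × 0.52085089 × 1.0000 = 0.520851 (base)
P(M+2) = C(2,1) × 0.72170^1 × 0.27830^1 = 2 × 0.7217 × 0.2783 = 0.401698
Relative intensity = 0.401698 / 0.520851 × 100 = 77.1

77.1%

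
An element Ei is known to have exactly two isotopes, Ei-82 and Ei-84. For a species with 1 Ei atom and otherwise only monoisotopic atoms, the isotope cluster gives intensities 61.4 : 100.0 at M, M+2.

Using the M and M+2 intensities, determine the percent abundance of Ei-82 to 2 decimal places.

38.04%

Let p = fractional abundance of Ei-82. I(M+2)/I(M) = [C(1,1)·p^0·(1−p)] / p^1 = 1·(1−p)/p = 100.0/61.4 = 1.6287
(1−p)/p = 1.6287/1 = 1.6287  ⇒  p = 1/(1 + 1.6287) = 0.3804
Ei-82: 38.04%, Ei-84: 61.96%.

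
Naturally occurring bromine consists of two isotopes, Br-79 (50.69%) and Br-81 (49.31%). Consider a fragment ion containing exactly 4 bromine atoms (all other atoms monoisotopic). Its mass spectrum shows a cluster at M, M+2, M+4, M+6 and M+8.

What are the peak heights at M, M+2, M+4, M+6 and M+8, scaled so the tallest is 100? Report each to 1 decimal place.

17.6 : 68.5 : 100.0 : 64.9 : 15.8

The 4 Br atoms are independent, so intensities follow the terms of (0.5069 + 0.4931)^4.
P(M) = 0.5069^4 = 0.066022
P(M+2) = 4 × 0.5069^3 × 0.4931^1 = 0.256899
P(M+4) = 6 × 0.5069^2 × 0.4931^2 = 0.374857
P(M+6) = 4 × 0.5069^1 × 0.4931^3 = 0.243101
P(M+8) = 0.4931^4 = 0.059121
The M+4 peak is largest (0.374857); scaling to 100 gives 17.6 : 68.5 : 100.0 : 64.9 : 15.8.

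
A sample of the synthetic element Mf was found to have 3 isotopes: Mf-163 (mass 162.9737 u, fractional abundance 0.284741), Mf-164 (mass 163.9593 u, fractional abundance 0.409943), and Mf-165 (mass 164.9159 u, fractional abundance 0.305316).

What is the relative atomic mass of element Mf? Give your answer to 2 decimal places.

Ar = Σ fᵢ·mᵢ = 0.284741 × 162.9737 + 0.409943 × 163.9593 + 0.305316 × 164.9159
= 46.40529 + 67.21397 + 50.35146 = 163.97072 u

163.97 u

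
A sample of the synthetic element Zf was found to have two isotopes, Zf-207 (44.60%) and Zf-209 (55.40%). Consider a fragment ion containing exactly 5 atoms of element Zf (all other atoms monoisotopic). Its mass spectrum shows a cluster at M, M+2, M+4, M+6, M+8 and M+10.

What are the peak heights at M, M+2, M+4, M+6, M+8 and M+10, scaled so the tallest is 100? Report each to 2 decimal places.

5.22 : 32.41 : 80.51 : 100.00 : 62.11 : 15.43

The 5 Zf atoms are independent, so intensities follow the terms of (0.4460 + 0.5540)^5.
P(M) = 0.4460^5 = 0.017647
P(M+2) = 5 × 0.4460^4 × 0.5540^1 = 0.109602
P(M+4) = 10 × 0.4460^3 × 0.5540^2 = 0.272285
P(M+6) = 10 × 0.4460^2 × 0.5540^3 = 0.338220
P(M+8) = 5 × 0.4460^1 × 0.5540^4 = 0.210060
P(M+10) = 0.5540^5 = 0.052185
The M+6 peak is largest (0.338220); scaling to 100 gives 5.22 : 32.41 : 80.51 : 100.00 : 62.11 : 15.43.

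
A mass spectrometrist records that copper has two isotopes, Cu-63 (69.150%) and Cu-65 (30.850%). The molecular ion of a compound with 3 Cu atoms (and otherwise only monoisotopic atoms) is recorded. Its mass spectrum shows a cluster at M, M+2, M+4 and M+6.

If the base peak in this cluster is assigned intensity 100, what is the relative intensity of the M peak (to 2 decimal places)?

74.72

Term probabilities: M 0.3307, M+2 0.4425, M+4 0.1974, M+6 0.0294. Base peak = M+2.
P(M+2) = C(3,1) × 0.69150^2 × 0.30850^1 = 3 × 0.47817225 × 0.3085 = 0.442548 (base)
P(M) = C(3,0) × 0.69150^3 × 0.30850^0 = 1 × 0.33065611 × 1.0000 = 0.330656
Relative intensity = 0.330656 / 0.442548 × 100 = 74.72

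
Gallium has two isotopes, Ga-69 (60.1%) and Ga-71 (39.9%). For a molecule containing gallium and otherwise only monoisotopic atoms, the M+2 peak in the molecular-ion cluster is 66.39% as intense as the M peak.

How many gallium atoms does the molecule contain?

1

With n Ga atoms, P(M+2)/P(M) = C(n,1)·p^(n−1)q / p^n = n·q/p = n · 0.399/0.601.
n = 0.6639 × 0.601/0.399 = 1.00 ≈ 1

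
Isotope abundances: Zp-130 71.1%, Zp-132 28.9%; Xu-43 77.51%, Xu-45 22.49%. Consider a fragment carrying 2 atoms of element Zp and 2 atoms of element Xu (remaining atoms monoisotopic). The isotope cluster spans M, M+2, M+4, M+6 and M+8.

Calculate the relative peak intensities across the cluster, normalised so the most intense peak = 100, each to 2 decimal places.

71.77 : 100.00 : 51.76 : 11.79 : 1.00

Element Zp pattern (n=2): 0.505521 : 0.410958 : 0.083521
Element Xu pattern (n=2): 0.60078001 : 0.34863998 : 0.05058001
Convolve the two distributions (both contribute in 2-u steps):
  M: 0.505521×0.60078001 = 0.303707
  M+2: 0.505521×0.34863998 + 0.410958×0.60078001 = 0.423140
  M+4: 0.505521×0.05058001 + 0.410958×0.34863998 + 0.083521×0.60078001 = 0.219023
  M+6: 0.410958×0.05058001 + 0.083521×0.34863998 = 0.049905
  M+8: 0.083521×0.05058001 = 0.004224
Scale to base peak (0.423140) = 100: 71.77 : 100.00 : 51.76 : 11.79 : 1.00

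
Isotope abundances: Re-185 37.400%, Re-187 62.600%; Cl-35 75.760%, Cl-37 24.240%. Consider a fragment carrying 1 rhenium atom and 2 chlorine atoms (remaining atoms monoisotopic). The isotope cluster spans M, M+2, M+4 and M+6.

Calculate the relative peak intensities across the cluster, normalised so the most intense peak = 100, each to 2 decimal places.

Rhenium pattern (n=1): 0.3740 : 0.6260
Chlorine pattern (n=2): 0.57395776 : 0.36728448 : 0.05875776
Convolve the two distributions (both contribute in 2-u steps):
  M: 0.3740×0.57395776 = 0.214660
  M+2: 0.3740×0.36728448 + 0.6260×0.57395776 = 0.496662
  M+4: 0.3740×0.05875776 + 0.6260×0.36728448 = 0.251895
  M+6: 0.6260×0.05875776 = 0.036782
Scale to base peak (0.496662) = 100: 43.22 : 100.00 : 50.72 : 7.41

43.22 : 100.00 : 50.72 : 7.41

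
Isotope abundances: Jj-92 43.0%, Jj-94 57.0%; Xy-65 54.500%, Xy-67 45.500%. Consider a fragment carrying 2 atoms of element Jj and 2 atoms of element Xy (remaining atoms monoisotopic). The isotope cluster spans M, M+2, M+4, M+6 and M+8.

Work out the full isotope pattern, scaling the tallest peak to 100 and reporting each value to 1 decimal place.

14.5 : 62.8 : 100.0 : 69.5 : 17.8

Element Jj pattern (n=2): 0.1849 : 0.4902 : 0.3249
Element Xy pattern (n=2): 0.297025 : 0.49595 : 0.207025
Convolve the two distributions (both contribute in 2-u steps):
  M: 0.1849×0.297025 = 0.054920
  M+2: 0.1849×0.49595 + 0.4902×0.297025 = 0.237303
  M+4: 0.1849×0.207025 + 0.4902×0.49595 + 0.3249×0.297025 = 0.377897
  M+6: 0.4902×0.207025 + 0.3249×0.49595 = 0.262618
  M+8: 0.3249×0.207025 = 0.067262
Scale to base peak (0.377897) = 100: 14.5 : 62.8 : 100.0 : 69.5 : 17.8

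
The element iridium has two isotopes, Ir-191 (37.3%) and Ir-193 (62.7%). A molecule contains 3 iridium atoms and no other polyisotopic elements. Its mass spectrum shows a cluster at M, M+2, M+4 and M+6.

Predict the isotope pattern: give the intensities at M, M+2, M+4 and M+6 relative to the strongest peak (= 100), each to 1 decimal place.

Each Ir atom is independently Ir-191 (p = 0.373) or Ir-193 (q = 0.627); the cluster is the binomial expansion (p + q)^3.
P(M) = 0.373^3 = 0.051895
P(M+2) = 3 × 0.373^2 × 0.627^1 = 0.261702
P(M+4) = 3 × 0.373^1 × 0.627^2 = 0.439911
P(M+6) = 0.627^3 = 0.246492
The M+4 peak is largest (0.439911); scaling to 100 gives 11.8 : 59.5 : 100.0 : 56.0.

11.8 : 59.5 : 100.0 : 56.0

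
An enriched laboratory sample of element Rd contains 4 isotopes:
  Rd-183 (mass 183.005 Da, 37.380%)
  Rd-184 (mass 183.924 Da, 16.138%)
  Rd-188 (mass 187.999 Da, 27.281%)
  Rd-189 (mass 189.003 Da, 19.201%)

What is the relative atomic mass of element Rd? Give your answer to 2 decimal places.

185.67 Da

Weight each isotope mass by its fractional abundance: 0.37380 × 183.005 + 0.16138 × 183.924 + 0.27281 × 187.999 + 0.19201 × 189.003
= 68.4073 + 29.6817 + 51.2880 + 36.2905 = 185.6675 Da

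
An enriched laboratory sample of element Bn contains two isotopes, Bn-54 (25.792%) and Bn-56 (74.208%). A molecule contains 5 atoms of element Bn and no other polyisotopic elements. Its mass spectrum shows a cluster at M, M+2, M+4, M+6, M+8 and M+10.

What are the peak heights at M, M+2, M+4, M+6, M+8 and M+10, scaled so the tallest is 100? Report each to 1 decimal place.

0.3 : 4.2 : 24.2 : 69.5 : 100.0 : 57.5

Each Bn atom is independently Bn-54 (p = 0.25792) or Bn-56 (q = 0.74208); the cluster is the binomial expansion (p + q)^5.
P(M) = 0.25792^5 = 0.001141
P(M+2) = 5 × 0.25792^4 × 0.74208^1 = 0.016420
P(M+4) = 10 × 0.25792^3 × 0.74208^2 = 0.094484
P(M+6) = 10 × 0.25792^2 × 0.74208^3 = 0.271846
P(M+8) = 5 × 0.25792^1 × 0.74208^4 = 0.391073
P(M+10) = 0.74208^5 = 0.225037
The M+8 peak is largest (0.391073); scaling to 100 gives 0.3 : 4.2 : 24.2 : 69.5 : 100.0 : 57.5.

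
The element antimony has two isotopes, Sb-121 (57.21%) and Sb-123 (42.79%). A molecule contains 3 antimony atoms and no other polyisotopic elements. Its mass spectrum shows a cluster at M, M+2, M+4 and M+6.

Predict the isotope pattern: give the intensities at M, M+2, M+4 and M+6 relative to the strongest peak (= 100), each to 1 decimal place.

44.6 : 100.0 : 74.8 : 18.6

Expanding (0.5721 + 0.4279)^3:
P(M) = 0.5721^3 = 0.187247
P(M+2) = 3 × 0.5721^2 × 0.4279^1 = 0.420153
P(M+4) = 3 × 0.5721^1 × 0.4279^2 = 0.314252
P(M+6) = 0.4279^3 = 0.078348
The M+2 peak is largest (0.420153); scaling to 100 gives 44.6 : 100.0 : 74.8 : 18.6.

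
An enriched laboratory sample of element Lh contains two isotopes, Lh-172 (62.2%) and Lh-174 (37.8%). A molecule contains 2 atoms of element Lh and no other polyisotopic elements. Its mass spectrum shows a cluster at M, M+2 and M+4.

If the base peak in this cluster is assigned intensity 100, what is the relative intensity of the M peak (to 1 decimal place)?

82.3

(0.622 + 0.378)^2 gives M 0.3869, M+2 0.4702, M+4 0.1429; the largest is M+2.
P(M+2) = C(2,1) × 0.622^1 × 0.378^1 = 2 × 0.6220 × 0.3780 = 0.470232 (base)
P(M) = C(2,0) × 0.622^2 × 0.378^0 = 1 × 0.386884 × 1.0000 = 0.386884
Relative intensity = 0.386884 / 0.470232 × 100 = 82.3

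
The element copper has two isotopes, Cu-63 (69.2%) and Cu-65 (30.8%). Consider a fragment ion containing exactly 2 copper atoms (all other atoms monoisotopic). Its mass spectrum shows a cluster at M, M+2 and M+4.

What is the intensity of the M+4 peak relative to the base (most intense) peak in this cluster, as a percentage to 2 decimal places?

(0.692 + 0.308)^2 gives M 0.4789, M+2 0.4263, M+4 0.0949; the largest is M.
P(M) = C(2,0) × 0.692^2 × 0.308^0 = 1 × 0.478864 × 1.0000 = 0.478864 (base)
P(M+4) = C(2,2) × 0.692^0 × 0.308^2 = 1 × 1.0000 × 0.094864 = 0.094864
Relative intensity = 0.094864 / 0.478864 × 100 = 19.81

19.81%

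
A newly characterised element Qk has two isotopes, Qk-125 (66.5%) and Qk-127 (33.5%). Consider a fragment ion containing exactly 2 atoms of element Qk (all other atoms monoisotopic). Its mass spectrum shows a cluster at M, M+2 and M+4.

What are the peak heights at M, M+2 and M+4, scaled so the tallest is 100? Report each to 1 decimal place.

Expanding (0.665 + 0.335)^2:
P(M) = 0.665^2 = 0.442225
P(M+2) = 2 × 0.665^1 × 0.335^1 = 0.445550
P(M+4) = 0.335^2 = 0.112225
The M+2 peak is largest (0.445550); scaling to 100 gives 99.3 : 100.0 : 25.2.

99.3 : 100.0 : 25.2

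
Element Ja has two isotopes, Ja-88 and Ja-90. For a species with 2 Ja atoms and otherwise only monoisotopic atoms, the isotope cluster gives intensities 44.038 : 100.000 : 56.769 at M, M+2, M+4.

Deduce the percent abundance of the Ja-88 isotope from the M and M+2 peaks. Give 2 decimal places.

46.83%

Write p for the Ja-88 fraction. I(M+2)/I(M) = [C(2,1)·p^1·(1−p)] / p^2 = 2·(1−p)/p = 100.000/44.038 = 2.2708
(1−p)/p = 2.2708/2 = 1.1354  ⇒  p = 1/(1 + 1.1354) = 0.4683
Ja-88: 46.83%, Ja-90: 53.17%.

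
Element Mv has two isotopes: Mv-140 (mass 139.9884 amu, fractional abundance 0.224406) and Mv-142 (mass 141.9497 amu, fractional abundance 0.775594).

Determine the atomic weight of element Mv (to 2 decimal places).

141.51 amu

The abundance-weighted mean is 0.224406 × 139.9884 + 0.775594 × 141.9497
= 31.41424 + 110.09534 = 141.50958 amu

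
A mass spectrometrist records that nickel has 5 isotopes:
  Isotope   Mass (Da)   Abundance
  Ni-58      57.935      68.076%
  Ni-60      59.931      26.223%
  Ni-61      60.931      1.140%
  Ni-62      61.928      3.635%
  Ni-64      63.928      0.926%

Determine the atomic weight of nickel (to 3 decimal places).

58.693 Da

Weight each isotope mass by its fractional abundance: 0.68076 × 57.935 + 0.26223 × 59.931 + 0.01140 × 60.931 + 0.03635 × 61.928 + 0.00926 × 63.928
= 39.4398 + 15.7157 + 0.6946 + 2.2511 + 0.5920 = 58.6932 Da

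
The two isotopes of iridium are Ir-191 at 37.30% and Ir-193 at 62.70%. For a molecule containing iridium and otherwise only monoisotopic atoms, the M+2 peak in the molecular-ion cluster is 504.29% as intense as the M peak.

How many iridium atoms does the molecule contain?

3

With n Ir atoms, P(M+2)/P(M) = C(n,1)·p^(n−1)q / p^n = n·q/p = n · 0.6270/0.3730.
n = 5.0429 × 0.3730/0.6270 = 3.00 ≈ 3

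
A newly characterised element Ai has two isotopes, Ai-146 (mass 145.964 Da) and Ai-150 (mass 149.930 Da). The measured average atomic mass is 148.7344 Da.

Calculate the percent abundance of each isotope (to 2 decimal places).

With x = fraction of Ai-146 (so Ai-150 is 1 − x):
145.964·x + 149.930·(1 − x) = 148.7344
(145.964 − 149.930)·x = 148.7344 − 149.930
x = -1.1956 / -3.966 = 0.30146 → 30.15% Ai-146, 69.85% Ai-150.

Ai-146: 30.15%, Ai-150: 69.85%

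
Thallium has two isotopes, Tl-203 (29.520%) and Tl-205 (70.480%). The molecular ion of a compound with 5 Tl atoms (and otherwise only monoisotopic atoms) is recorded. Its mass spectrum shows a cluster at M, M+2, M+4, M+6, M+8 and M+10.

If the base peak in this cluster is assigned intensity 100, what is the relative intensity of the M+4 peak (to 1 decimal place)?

(0.29520 + 0.70480)^5 gives M 0.0022, M+2 0.0268, M+4 0.1278, M+6 0.3051, M+8 0.3642, M+10 0.1739; the largest is M+8.
P(M+8) = C(5,4) × 0.29520^1 × 0.70480^4 = 5 × 0.2952 × 0.24675365 = 0.364208 (base)
P(M+4) = C(5,2) × 0.29520^3 × 0.70480^2 = 10 × 0.02572463 × 0.49674304 = 0.127785
Relative intensity = 0.127785 / 0.364208 × 100 = 35.1

35.1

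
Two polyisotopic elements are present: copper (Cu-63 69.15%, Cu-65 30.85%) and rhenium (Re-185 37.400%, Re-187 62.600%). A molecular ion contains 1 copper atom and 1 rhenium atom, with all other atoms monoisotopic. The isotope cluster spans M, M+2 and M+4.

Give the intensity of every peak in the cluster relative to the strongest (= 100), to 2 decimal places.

47.17 : 100.00 : 35.22

Copper pattern (n=1): 0.6915 : 0.3085
Rhenium pattern (n=1): 0.3740 : 0.6260
Convolve the two distributions (both contribute in 2-u steps):
  M: 0.6915×0.3740 = 0.258621
  M+2: 0.6915×0.6260 + 0.3085×0.3740 = 0.548258
  M+4: 0.3085×0.6260 = 0.193121
Scale to base peak (0.548258) = 100: 47.17 : 100.00 : 35.22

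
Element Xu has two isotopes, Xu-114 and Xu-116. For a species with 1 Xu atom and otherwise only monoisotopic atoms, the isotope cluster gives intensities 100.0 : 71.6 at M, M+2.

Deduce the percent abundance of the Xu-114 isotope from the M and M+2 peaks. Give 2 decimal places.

58.28%

If p is the fraction of Xu that is Xu-114, then I(M+2)/I(M) = [C(1,1)·p^0·(1−p)] / p^1 = 1·(1−p)/p = 71.6/100.0 = 0.7160
(1−p)/p = 0.7160/1 = 0.7160  ⇒  p = 1/(1 + 0.7160) = 0.5828
Xu-114: 58.28%, Xu-116: 41.72%.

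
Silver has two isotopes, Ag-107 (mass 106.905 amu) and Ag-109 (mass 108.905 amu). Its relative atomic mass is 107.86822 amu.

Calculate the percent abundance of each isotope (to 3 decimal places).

Let x be the fractional abundance of Ag-107; then Ag-109 has abundance 1 − x.
106.905·x + 108.905·(1 − x) = 107.86822
(106.905 − 108.905)·x = 107.86822 − 108.905
x = -1.03678 / -2.000 = 0.51839 → 51.839% Ag-107, 48.161% Ag-109.

Ag-107: 51.839%, Ag-109: 48.161%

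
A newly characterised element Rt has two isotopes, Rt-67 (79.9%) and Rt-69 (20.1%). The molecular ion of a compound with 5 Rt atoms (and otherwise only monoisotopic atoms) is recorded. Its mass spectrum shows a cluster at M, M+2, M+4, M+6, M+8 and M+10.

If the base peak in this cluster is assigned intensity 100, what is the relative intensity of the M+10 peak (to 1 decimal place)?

0.1

(0.799 + 0.201)^5 gives M 0.3256, M+2 0.4096, M+4 0.2061, M+6 0.0518, M+8 0.0065, M+10 0.0003; the largest is M+2.
P(M+2) = C(5,1) × 0.799^4 × 0.201^1 = 5 × 0.40755584 × 0.2010 = 0.409594 (base)
P(M+10) = C(5,5) × 0.799^0 × 0.201^5 = 1 × 1.0000 × 0.00032808 = 0.000328
Relative intensity = 0.000328 / 0.409594 × 100 = 0.1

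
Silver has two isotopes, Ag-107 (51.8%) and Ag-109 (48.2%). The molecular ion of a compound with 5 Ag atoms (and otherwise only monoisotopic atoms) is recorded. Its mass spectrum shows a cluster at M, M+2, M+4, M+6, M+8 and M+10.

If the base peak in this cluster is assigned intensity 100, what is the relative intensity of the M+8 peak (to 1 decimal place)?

Binomial terms of (0.518 + 0.482)^5: M 0.0373, M+2 0.1735, M+4 0.3229, M+6 0.3005, M+8 0.1398, M+10 0.0260 → M+4 is the base peak.
P(M+4) = C(5,2) × 0.518^3 × 0.482^2 = 10 × 0.13899183 × 0.232324 = 0.322911 (base)
P(M+8) = C(5,4) × 0.518^1 × 0.482^4 = 5 × 0.5180 × 0.05397444 = 0.139794
Relative intensity = 0.139794 / 0.322911 × 100 = 43.3

43.3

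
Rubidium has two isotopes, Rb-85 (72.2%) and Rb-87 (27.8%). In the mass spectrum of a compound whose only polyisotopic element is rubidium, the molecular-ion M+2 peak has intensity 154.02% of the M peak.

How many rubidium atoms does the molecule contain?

4

The M+2/M ratio from n Rb atoms is n · q/p = n · 0.278/0.722.
n = 1.5402 × 0.722/0.278 = 4.00 ≈ 4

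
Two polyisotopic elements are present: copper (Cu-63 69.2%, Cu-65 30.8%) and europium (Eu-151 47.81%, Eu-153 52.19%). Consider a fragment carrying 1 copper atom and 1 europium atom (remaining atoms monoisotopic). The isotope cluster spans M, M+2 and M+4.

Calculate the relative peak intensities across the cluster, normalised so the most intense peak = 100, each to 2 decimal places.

Copper pattern (n=1): 0.6920 : 0.3080
Europium pattern (n=1): 0.4781 : 0.5219
Convolve the two distributions (both contribute in 2-u steps):
  M: 0.6920×0.4781 = 0.330845
  M+2: 0.6920×0.5219 + 0.3080×0.4781 = 0.508410
  M+4: 0.3080×0.5219 = 0.160745
Scale to base peak (0.508410) = 100: 65.07 : 100.00 : 31.62

65.07 : 100.00 : 31.62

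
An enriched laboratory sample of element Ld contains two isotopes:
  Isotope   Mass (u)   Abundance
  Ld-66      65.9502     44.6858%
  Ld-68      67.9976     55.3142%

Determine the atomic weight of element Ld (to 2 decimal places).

67.08 u

Ar = Σ fᵢ·mᵢ = 0.446858 × 65.9502 + 0.553142 × 67.9976
= 29.47037 + 37.61233 = 67.08270 u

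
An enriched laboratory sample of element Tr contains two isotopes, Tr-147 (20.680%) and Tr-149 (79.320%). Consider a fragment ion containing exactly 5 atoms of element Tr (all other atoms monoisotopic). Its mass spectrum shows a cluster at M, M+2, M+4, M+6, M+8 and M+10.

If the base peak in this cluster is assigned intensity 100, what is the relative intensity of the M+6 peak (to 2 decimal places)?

52.14

(0.20680 + 0.79320)^5 gives M 0.0004, M+2 0.0073, M+4 0.0556, M+6 0.2134, M+8 0.4093, M+10 0.3140; the largest is M+8.
P(M+8) = C(5,4) × 0.20680^1 × 0.79320^4 = 5 × 0.2068 × 0.39585016 = 0.409309 (base)
P(M+6) = C(5,3) × 0.20680^2 × 0.79320^3 = 10 × 0.04276624 × 0.49905466 = 0.213427
Relative intensity = 0.213427 / 0.409309 × 100 = 52.14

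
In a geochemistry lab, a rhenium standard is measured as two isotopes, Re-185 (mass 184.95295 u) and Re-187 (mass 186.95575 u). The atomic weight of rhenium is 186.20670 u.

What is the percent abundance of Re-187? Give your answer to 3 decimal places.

62.600%

Let x be the fractional abundance of Re-185; then Re-187 has abundance 1 − x.
184.95295·x + 186.95575·(1 − x) = 186.20670
(184.95295 − 186.95575)·x = 186.20670 − 186.95575
x = -0.74905 / -2.00280 = 0.37400 → 37.400% Re-185, 62.600% Re-187.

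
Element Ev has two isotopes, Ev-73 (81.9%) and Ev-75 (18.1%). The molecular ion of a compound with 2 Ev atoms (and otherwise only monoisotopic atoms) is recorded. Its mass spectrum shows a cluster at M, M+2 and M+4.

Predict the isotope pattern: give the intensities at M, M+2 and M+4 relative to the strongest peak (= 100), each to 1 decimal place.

Each Ev atom is independently Ev-73 (p = 0.819) or Ev-75 (q = 0.181); the cluster is the binomial expansion (p + q)^2.
P(M) = 0.819^2 = 0.670761
P(M+2) = 2 × 0.819^1 × 0.181^1 = 0.296478
P(M+4) = 0.181^2 = 0.032761
The M peak is largest (0.670761); scaling to 100 gives 100.0 : 44.2 : 4.9.

100.0 : 44.2 : 4.9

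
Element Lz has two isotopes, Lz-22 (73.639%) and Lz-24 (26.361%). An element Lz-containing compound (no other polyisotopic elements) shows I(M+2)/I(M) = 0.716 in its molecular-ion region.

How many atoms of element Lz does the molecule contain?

The M+2/M ratio from n Lz atoms is n · q/p = n · 0.26361/0.73639.
n = 0.716 × 0.73639/0.26361 = 2.00 ≈ 2

2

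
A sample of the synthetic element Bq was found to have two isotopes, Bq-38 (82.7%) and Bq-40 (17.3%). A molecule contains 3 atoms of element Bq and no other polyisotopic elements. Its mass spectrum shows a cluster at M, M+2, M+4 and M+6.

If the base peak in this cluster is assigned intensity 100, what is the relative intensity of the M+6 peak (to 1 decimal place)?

(0.827 + 0.173)^3 gives M 0.5656, M+2 0.3550, M+4 0.0743, M+6 0.0052; the largest is M.
P(M) = C(3,0) × 0.827^3 × 0.173^0 = 1 × 0.56560928 × 1.0000 = 0.565609 (base)
P(M+6) = C(3,3) × 0.827^0 × 0.173^3 = 1 × 1.0000 × 0.00517772 = 0.005178
Relative intensity = 0.005178 / 0.565609 × 100 = 0.9

0.9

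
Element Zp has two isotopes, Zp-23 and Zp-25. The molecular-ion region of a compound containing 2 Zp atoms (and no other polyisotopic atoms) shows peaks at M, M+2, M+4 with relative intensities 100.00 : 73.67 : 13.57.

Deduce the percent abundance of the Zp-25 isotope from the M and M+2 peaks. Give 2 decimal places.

26.92%

Let p = fractional abundance of Zp-23. I(M+2)/I(M) = [C(2,1)·p^1·(1−p)] / p^2 = 2·(1−p)/p = 73.67/100.00 = 0.7367
(1−p)/p = 0.7367/2 = 0.3684  ⇒  p = 1/(1 + 0.3684) = 0.7308
Zp-23: 73.08%, Zp-25: 26.92%.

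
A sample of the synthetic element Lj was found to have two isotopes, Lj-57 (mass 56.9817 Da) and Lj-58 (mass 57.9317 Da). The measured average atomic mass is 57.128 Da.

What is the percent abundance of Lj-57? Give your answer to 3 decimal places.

With x = fraction of Lj-57 (so Lj-58 is 1 − x):
56.9817·x + 57.9317·(1 − x) = 57.128
(56.9817 − 57.9317)·x = 57.128 − 57.9317
x = -0.8037 / -0.9500 = 0.84600 → 84.600% Lj-57, 15.400% Lj-58.

84.600%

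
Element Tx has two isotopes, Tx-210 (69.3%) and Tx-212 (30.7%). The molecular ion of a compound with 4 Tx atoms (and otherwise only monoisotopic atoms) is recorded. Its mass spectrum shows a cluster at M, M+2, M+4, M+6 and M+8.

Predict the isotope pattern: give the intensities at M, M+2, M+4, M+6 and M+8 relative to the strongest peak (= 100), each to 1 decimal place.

The 4 Tx atoms are independent, so intensities follow the terms of (0.693 + 0.307)^4.
P(M) = 0.693^4 = 0.230639
P(M+2) = 4 × 0.693^3 × 0.307^1 = 0.408694
P(M+4) = 6 × 0.693^2 × 0.307^2 = 0.271578
P(M+6) = 4 × 0.693^1 × 0.307^3 = 0.080206
P(M+8) = 0.307^4 = 0.008883
The M+2 peak is largest (0.408694); scaling to 100 gives 56.4 : 100.0 : 66.5 : 19.6 : 2.2.

56.4 : 100.0 : 66.5 : 19.6 : 2.2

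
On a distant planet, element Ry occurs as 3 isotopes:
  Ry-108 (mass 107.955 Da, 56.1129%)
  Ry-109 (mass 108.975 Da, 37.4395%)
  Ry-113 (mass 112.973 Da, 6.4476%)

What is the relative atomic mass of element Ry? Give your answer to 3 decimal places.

The abundance-weighted mean is 0.561129 × 107.955 + 0.374395 × 108.975 + 0.064476 × 112.973
= 60.5767 + 40.7997 + 7.2840 = 108.6604 Da

108.660 Da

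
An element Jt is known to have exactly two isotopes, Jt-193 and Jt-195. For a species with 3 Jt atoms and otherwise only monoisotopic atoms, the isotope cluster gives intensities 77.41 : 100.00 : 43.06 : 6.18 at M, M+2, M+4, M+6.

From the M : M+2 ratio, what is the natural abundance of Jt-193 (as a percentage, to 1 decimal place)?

69.9%

If p is the fraction of Jt that is Jt-193, then I(M+2)/I(M) = [C(3,1)·p^2·(1−p)] / p^3 = 3·(1−p)/p = 100.00/77.41 = 1.2918
(1−p)/p = 1.2918/3 = 0.4306  ⇒  p = 1/(1 + 0.4306) = 0.6990
Jt-193: 69.9%, Jt-195: 30.1%.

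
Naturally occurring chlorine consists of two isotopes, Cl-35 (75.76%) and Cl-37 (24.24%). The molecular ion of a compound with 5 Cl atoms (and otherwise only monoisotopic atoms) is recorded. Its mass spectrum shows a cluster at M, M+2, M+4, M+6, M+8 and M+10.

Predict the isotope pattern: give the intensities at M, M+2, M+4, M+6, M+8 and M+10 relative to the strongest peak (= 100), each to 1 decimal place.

The 5 Cl atoms are independent, so intensities follow the terms of (0.7576 + 0.2424)^5.
P(M) = 0.7576^5 = 0.249574
P(M+2) = 5 × 0.7576^4 × 0.2424^1 = 0.399266
P(M+4) = 10 × 0.7576^3 × 0.2424^2 = 0.255497
P(M+6) = 10 × 0.7576^2 × 0.2424^3 = 0.081748
P(M+8) = 5 × 0.7576^1 × 0.2424^4 = 0.013078
P(M+10) = 0.2424^5 = 0.000837
The M+2 peak is largest (0.399266); scaling to 100 gives 62.5 : 100.0 : 64.0 : 20.5 : 3.3 : 0.2.

62.5 : 100.0 : 64.0 : 20.5 : 3.3 : 0.2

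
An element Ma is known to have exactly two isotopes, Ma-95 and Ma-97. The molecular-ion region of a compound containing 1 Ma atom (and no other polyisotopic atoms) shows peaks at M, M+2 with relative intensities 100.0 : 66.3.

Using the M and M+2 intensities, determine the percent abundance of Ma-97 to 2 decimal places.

Write p for the Ma-95 fraction. I(M+2)/I(M) = [C(1,1)·p^0·(1−p)] / p^1 = 1·(1−p)/p = 66.3/100.0 = 0.6630
(1−p)/p = 0.6630/1 = 0.6630  ⇒  p = 1/(1 + 0.6630) = 0.6013
Ma-95: 60.13%, Ma-97: 39.87%.

39.87%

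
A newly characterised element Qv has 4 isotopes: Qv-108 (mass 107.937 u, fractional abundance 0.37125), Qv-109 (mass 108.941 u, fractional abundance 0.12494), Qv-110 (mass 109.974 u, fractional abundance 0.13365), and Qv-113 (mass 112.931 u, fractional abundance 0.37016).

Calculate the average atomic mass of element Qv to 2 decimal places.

110.18 u

Average mass = Σ (abundance × isotope mass) = 0.37125 × 107.937 + 0.12494 × 108.941 + 0.13365 × 109.974 + 0.37016 × 112.931
= 40.0716 + 13.6111 + 14.6980 + 41.8025 = 110.1832 u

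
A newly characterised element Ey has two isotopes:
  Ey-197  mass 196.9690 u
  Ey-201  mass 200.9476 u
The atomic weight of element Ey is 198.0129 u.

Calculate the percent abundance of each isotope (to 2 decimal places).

Ey-197: 73.76%, Ey-201: 26.24%

Let x be the fractional abundance of Ey-197; then Ey-201 has abundance 1 − x.
196.9690·x + 200.9476·(1 − x) = 198.0129
(196.9690 − 200.9476)·x = 198.0129 − 200.9476
x = -2.9347 / -3.9786 = 0.73762 → 73.76% Ey-197, 26.24% Ey-201.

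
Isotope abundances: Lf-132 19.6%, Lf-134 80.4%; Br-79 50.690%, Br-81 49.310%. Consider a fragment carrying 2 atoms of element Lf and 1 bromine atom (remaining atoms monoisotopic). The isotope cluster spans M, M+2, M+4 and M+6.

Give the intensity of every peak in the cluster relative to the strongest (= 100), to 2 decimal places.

4.03 : 36.99 : 100.00 : 65.98

Element Lf pattern (n=2): 0.038416 : 0.315168 : 0.646416
Bromine pattern (n=1): 0.5069 : 0.4931
Convolve the two distributions (both contribute in 2-u steps):
  M: 0.038416×0.5069 = 0.019473
  M+2: 0.038416×0.4931 + 0.315168×0.5069 = 0.178702
  M+4: 0.315168×0.4931 + 0.646416×0.5069 = 0.483078
  M+6: 0.646416×0.4931 = 0.318748
Scale to base peak (0.483078) = 100: 4.03 : 36.99 : 100.00 : 65.98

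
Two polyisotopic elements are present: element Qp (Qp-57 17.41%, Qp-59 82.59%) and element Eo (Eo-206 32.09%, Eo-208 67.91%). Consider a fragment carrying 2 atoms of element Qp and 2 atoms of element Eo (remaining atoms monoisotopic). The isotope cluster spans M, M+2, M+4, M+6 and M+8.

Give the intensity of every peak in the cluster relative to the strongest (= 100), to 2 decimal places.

Element Qp pattern (n=2): 0.03031081 : 0.28757838 : 0.68211081
Element Eo pattern (n=2): 0.10297681 : 0.43584638 : 0.46117681
Convolve the two distributions (both contribute in 2-u steps):
  M: 0.03031081×0.10297681 = 0.003121
  M+2: 0.03031081×0.43584638 + 0.28757838×0.10297681 = 0.042825
  M+4: 0.03031081×0.46117681 + 0.28757838×0.43584638 + 0.68211081×0.10297681 = 0.209560
  M+6: 0.28757838×0.46117681 + 0.68211081×0.43584638 = 0.429920
  M+8: 0.68211081×0.46117681 = 0.314574
Scale to base peak (0.429920) = 100: 0.73 : 9.96 : 48.74 : 100.00 : 73.17

0.73 : 9.96 : 48.74 : 100.00 : 73.17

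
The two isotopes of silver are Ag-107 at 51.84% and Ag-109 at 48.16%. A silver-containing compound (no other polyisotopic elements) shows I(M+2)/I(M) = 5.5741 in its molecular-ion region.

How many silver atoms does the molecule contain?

With n Ag atoms, P(M+2)/P(M) = C(n,1)·p^(n−1)q / p^n = n·q/p = n · 0.4816/0.5184.
n = 5.5741 × 0.5184/0.4816 = 6.00 ≈ 6

6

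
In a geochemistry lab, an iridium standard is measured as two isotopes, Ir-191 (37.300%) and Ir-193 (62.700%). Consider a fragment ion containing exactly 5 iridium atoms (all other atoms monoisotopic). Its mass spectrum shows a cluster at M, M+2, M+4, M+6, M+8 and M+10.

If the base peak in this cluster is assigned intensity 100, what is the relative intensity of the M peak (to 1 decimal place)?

Term probabilities: M 0.0072, M+2 0.0607, M+4 0.2040, M+6 0.3429, M+8 0.2882, M+10 0.0969. Base peak = M+6.
P(M+6) = C(5,3) × 0.37300^2 × 0.62700^3 = 10 × 0.139129 × 0.24649188 = 0.342942 (base)
P(M) = C(5,0) × 0.37300^5 × 0.62700^0 = 1 × 0.00722012 × 1.0000 = 0.007220
Relative intensity = 0.007220 / 0.342942 × 100 = 2.1

2.1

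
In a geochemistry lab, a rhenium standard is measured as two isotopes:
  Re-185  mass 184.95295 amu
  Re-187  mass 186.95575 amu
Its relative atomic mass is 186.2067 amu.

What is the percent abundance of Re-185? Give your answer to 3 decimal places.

37.400%

With x = fraction of Re-185 (so Re-187 is 1 − x):
184.95295·x + 186.95575·(1 − x) = 186.2067
(184.95295 − 186.95575)·x = 186.2067 − 186.95575
x = -0.74905 / -2.00280 = 0.37400 → 37.400% Re-185, 62.600% Re-187.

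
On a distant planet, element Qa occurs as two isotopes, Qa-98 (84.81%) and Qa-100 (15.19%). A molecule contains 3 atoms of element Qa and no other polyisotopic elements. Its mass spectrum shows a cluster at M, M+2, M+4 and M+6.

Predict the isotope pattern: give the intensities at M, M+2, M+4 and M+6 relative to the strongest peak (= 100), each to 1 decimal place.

100.0 : 53.7 : 9.6 : 0.6

The 3 Qa atoms are independent, so intensities follow the terms of (0.8481 + 0.1519)^3.
P(M) = 0.8481^3 = 0.610016
P(M+2) = 3 × 0.8481^2 × 0.1519^1 = 0.327773
P(M+4) = 3 × 0.8481^1 × 0.1519^2 = 0.058706
P(M+6) = 0.1519^3 = 0.003505
The M peak is largest (0.610016); scaling to 100 gives 100.0 : 53.7 : 9.6 : 0.6.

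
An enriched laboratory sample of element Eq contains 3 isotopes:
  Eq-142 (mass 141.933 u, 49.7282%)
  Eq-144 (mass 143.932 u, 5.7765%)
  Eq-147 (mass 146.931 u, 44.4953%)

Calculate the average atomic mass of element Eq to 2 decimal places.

Weight each isotope mass by its fractional abundance: 0.497282 × 141.933 + 0.057765 × 143.932 + 0.444953 × 146.931
= 70.5807 + 8.3142 + 65.3774 = 144.2723 u

144.27 u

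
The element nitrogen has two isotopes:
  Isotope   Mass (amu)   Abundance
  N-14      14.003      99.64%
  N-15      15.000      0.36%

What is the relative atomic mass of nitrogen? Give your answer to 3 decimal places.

14.007 amu

The abundance-weighted mean is 0.9964 × 14.003 + 0.0036 × 15.000
= 13.9526 + 0.0540 = 14.0066 amu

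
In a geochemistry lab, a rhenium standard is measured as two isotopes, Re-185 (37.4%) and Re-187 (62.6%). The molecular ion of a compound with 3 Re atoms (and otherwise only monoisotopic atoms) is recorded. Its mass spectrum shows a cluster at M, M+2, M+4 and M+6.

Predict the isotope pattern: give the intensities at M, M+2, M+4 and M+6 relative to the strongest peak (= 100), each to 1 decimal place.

11.9 : 59.7 : 100.0 : 55.8

The 3 Re atoms are independent, so intensities follow the terms of (0.374 + 0.626)^3.
P(M) = 0.374^3 = 0.052314
P(M+2) = 3 × 0.374^2 × 0.626^1 = 0.262687
P(M+4) = 3 × 0.374^1 × 0.626^2 = 0.439685
P(M+6) = 0.626^3 = 0.245314
The M+4 peak is largest (0.439685); scaling to 100 gives 11.9 : 59.7 : 100.0 : 55.8.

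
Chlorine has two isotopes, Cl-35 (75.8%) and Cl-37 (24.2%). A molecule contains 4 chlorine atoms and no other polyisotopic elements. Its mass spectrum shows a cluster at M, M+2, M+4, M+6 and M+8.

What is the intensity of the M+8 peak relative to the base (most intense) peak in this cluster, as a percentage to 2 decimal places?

(0.758 + 0.242)^4 gives M 0.3301, M+2 0.4216, M+4 0.2019, M+6 0.0430, M+8 0.0034; the largest is M+2.
P(M+2) = C(4,1) × 0.758^3 × 0.242^1 = 4 × 0.43551951 × 0.2420 = 0.421583 (base)
P(M+8) = C(4,4) × 0.758^0 × 0.242^4 = 1 × 1.0000 × 0.00342974 = 0.003430
Relative intensity = 0.003430 / 0.421583 × 100 = 0.81

0.81%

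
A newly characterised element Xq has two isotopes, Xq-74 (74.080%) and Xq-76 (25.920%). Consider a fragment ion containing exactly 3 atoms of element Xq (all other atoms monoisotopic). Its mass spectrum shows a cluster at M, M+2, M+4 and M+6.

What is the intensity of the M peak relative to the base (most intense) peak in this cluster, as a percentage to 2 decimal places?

95.27%

(0.74080 + 0.25920)^3 gives M 0.4065, M+2 0.4267, M+4 0.1493, M+6 0.0174; the largest is M+2.
P(M+2) = C(3,1) × 0.74080^2 × 0.25920^1 = 3 × 0.54878464 × 0.2592 = 0.426735 (base)
P(M) = C(3,0) × 0.74080^3 × 0.25920^0 = 1 × 0.40653966 × 1.0000 = 0.406540
Relative intensity = 0.406540 / 0.426735 × 100 = 95.27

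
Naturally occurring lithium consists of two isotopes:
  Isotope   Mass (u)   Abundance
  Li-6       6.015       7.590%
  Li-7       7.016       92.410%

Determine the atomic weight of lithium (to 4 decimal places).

6.9400 u

Ar = Σ fᵢ·mᵢ = 0.07590 × 6.015 + 0.92410 × 7.016
= 0.45654 + 6.48349 = 6.94003 u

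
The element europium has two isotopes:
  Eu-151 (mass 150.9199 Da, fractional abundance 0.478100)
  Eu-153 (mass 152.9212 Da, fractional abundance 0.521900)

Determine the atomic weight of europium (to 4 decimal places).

Ar = Σ fᵢ·mᵢ = 0.478100 × 150.9199 + 0.521900 × 152.9212
= 72.15480 + 79.80957 = 151.96437 Da

151.9644 Da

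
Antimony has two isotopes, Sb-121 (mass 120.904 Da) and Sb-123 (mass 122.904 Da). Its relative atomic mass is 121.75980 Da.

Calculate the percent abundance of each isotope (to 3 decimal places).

Sb-121: 57.210%, Sb-123: 42.790%

Writing the weighted mean with unknown fraction x of Sb-121:
120.904·x + 122.904·(1 − x) = 121.75980
(120.904 − 122.904)·x = 121.75980 − 122.904
x = -1.14420 / -2.000 = 0.57210 → 57.210% Sb-121, 42.790% Sb-123.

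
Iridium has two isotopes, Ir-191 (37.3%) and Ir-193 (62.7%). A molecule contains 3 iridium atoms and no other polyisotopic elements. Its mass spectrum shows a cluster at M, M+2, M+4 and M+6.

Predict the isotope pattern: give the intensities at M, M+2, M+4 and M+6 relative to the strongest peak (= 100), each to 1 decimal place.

11.8 : 59.5 : 100.0 : 56.0

Each Ir atom is independently Ir-191 (p = 0.373) or Ir-193 (q = 0.627); the cluster is the binomial expansion (p + q)^3.
P(M) = 0.373^3 = 0.051895
P(M+2) = 3 × 0.373^2 × 0.627^1 = 0.261702
P(M+4) = 3 × 0.373^1 × 0.627^2 = 0.439911
P(M+6) = 0.627^3 = 0.246492
The M+4 peak is largest (0.439911); scaling to 100 gives 11.8 : 59.5 : 100.0 : 56.0.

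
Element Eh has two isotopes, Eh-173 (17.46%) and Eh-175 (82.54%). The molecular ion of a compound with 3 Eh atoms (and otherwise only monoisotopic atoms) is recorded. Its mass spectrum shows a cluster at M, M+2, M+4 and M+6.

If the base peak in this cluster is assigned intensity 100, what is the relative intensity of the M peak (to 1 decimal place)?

Term probabilities: M 0.0053, M+2 0.0755, M+4 0.3569, M+6 0.5623. Base peak = M+6.
P(M+6) = C(3,3) × 0.1746^0 × 0.8254^3 = 1 × 1.0000 × 0.56233277 = 0.562333 (base)
P(M) = C(3,0) × 0.1746^3 × 0.8254^0 = 1 × 0.00532271 × 1.0000 = 0.005323
Relative intensity = 0.005323 / 0.562333 × 100 = 0.9

0.9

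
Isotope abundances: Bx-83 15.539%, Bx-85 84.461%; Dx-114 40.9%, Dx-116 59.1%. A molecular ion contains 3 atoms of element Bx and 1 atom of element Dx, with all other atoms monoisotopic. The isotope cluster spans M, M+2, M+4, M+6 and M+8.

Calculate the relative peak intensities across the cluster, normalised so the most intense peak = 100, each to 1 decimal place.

0.3 : 6.1 : 38.9 : 100.0 : 80.4

Element Bx pattern (n=3): 0.00375206 : 0.06118199 : 0.33254985 : 0.6025161
Element Dx pattern (n=1): 0.4090 : 0.5910
Convolve the two distributions (both contribute in 2-u steps):
  M: 0.00375206×0.4090 = 0.001535
  M+2: 0.00375206×0.5910 + 0.06118199×0.4090 = 0.027241
  M+4: 0.06118199×0.5910 + 0.33254985×0.4090 = 0.172171
  M+6: 0.33254985×0.5910 + 0.6025161×0.4090 = 0.442966
  M+8: 0.6025161×0.5910 = 0.356087
Scale to base peak (0.442966) = 100: 0.3 : 6.1 : 38.9 : 100.0 : 80.4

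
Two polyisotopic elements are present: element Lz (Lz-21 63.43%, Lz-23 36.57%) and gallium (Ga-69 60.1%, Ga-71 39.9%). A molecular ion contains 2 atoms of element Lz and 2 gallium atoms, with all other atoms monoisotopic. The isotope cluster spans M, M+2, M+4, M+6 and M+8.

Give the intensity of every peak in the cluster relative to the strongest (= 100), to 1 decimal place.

40.3 : 100.0 : 92.9 : 38.3 : 5.9

Element Lz pattern (n=2): 0.40233649 : 0.46392702 : 0.13373649
Gallium pattern (n=2): 0.361201 : 0.479598 : 0.159201
Convolve the two distributions (both contribute in 2-u steps):
  M: 0.40233649×0.361201 = 0.145324
  M+2: 0.40233649×0.479598 + 0.46392702×0.361201 = 0.360531
  M+4: 0.40233649×0.159201 + 0.46392702×0.479598 + 0.13373649×0.361201 = 0.334857
  M+6: 0.46392702×0.159201 + 0.13373649×0.479598 = 0.137997
  M+8: 0.13373649×0.159201 = 0.021291
Scale to base peak (0.360531) = 100: 40.3 : 100.0 : 92.9 : 38.3 : 5.9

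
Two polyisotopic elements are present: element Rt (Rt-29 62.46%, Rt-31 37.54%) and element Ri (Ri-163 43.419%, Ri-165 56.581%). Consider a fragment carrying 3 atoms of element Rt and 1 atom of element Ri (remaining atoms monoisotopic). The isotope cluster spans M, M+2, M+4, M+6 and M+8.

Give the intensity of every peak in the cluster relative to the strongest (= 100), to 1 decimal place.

29.1 : 90.5 : 100.0 : 47.5 : 8.2

Element Rt pattern (n=3): 0.24367217 : 0.43935896 : 0.26406556 : 0.05290331
Element Ri pattern (n=1): 0.43419 : 0.56581
Convolve the two distributions (both contribute in 2-u steps):
  M: 0.24367217×0.43419 = 0.105800
  M+2: 0.24367217×0.56581 + 0.43935896×0.43419 = 0.328637
  M+4: 0.43935896×0.56581 + 0.26406556×0.43419 = 0.363248
  M+6: 0.26406556×0.56581 + 0.05290331×0.43419 = 0.172381
  M+8: 0.05290331×0.56581 = 0.029933
Scale to base peak (0.363248) = 100: 29.1 : 90.5 : 100.0 : 47.5 : 8.2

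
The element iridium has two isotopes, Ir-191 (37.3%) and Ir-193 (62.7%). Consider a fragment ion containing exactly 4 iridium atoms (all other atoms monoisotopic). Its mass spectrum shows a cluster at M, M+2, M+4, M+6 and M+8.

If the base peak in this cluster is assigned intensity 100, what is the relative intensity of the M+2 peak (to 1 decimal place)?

35.4

Term probabilities: M 0.0194, M+2 0.1302, M+4 0.3282, M+6 0.3678, M+8 0.1546. Base peak = M+6.
P(M+6) = C(4,3) × 0.373^1 × 0.627^3 = 4 × 0.3730 × 0.24649188 = 0.367766 (base)
P(M+2) = C(4,1) × 0.373^3 × 0.627^1 = 4 × 0.05189512 × 0.6270 = 0.130153
Relative intensity = 0.130153 / 0.367766 × 100 = 35.4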